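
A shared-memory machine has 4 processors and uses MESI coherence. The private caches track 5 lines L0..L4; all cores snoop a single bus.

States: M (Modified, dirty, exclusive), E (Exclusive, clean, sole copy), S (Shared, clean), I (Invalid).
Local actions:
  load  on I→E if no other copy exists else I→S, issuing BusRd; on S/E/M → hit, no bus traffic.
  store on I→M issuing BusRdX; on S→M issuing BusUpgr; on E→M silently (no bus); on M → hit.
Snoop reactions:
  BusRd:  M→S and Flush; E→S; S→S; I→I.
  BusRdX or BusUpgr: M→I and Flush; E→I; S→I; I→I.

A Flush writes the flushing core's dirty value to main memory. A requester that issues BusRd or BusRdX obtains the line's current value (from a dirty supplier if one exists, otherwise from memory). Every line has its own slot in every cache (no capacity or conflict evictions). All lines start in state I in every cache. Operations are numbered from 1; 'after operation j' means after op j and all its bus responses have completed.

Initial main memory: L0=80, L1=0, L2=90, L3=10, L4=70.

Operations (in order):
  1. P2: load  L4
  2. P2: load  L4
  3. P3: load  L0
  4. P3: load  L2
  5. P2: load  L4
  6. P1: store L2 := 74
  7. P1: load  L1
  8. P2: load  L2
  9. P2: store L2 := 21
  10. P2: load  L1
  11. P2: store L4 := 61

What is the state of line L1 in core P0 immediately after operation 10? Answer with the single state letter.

state = I

1. P2: load  L4  bus=[BusRd]  L4: P0=I P1=I P2=E P3=I  mem[L4]=70
2. P2: load  L4  bus=[-]  L4: P0=I P1=I P2=E P3=I  mem[L4]=70
3. P3: load  L0  bus=[BusRd]  L0: P0=I P1=I P2=I P3=E  mem[L0]=80
4. P3: load  L2  bus=[BusRd]  L2: P0=I P1=I P2=I P3=E  mem[L2]=90
5. P2: load  L4  bus=[-]  L4: P0=I P1=I P2=E P3=I  mem[L4]=70
6. P1: store L2 := 74  bus=[BusRdX]  L2: P0=I P1=M P2=I P3=I  mem[L2]=90
7. P1: load  L1  bus=[BusRd]  L1: P0=I P1=E P2=I P3=I  mem[L1]=0
8. P2: load  L2  bus=[BusRd,Flush]  L2: P0=I P1=S P2=S P3=I  mem[L2]=74
9. P2: store L2 := 21  bus=[BusUpgr]  L2: P0=I P1=I P2=M P3=I  mem[L2]=74
10. P2: load  L1  bus=[BusRd]  L1: P0=I P1=S P2=S P3=I  mem[L1]=0
11. P2: store L4 := 61  bus=[-]  L4: P0=I P1=I P2=M P3=I  mem[L4]=70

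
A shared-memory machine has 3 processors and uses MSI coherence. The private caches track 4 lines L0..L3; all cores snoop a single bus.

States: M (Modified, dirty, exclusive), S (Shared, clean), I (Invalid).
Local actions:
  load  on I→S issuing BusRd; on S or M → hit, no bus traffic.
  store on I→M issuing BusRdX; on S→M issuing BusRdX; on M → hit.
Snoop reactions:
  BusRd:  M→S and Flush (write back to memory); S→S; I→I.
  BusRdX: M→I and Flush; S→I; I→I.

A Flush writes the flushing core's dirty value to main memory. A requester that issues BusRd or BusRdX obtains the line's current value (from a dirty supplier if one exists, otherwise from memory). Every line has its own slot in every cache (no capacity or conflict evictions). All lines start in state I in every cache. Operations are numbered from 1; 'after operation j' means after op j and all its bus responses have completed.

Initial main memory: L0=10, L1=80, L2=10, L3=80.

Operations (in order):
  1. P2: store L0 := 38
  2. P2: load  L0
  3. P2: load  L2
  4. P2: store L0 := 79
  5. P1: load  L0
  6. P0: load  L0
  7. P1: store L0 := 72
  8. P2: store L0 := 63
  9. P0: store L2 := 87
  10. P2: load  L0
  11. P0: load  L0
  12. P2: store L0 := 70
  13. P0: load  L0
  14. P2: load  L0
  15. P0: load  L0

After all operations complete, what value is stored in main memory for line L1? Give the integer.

memory[L1] = 80

  op1 P2: store L0 := 38 → I/I/M on L0; bus BusRdX; mem=10
  op2 P2: load  L0 → I/I/M on L0; bus (none); mem=10
  op3 P2: load  L2 → I/I/S on L2; bus BusRd; mem=10
  op4 P2: store L0 := 79 → I/I/M on L0; bus (none); mem=10
  op5 P1: load  L0 → I/S/S on L0; bus BusRd Flush; mem=79
  op6 P0: load  L0 → S/S/S on L0; bus BusRd; mem=79
  op7 P1: store L0 := 72 → I/M/I on L0; bus BusRdX; mem=79
  op8 P2: store L0 := 63 → I/I/M on L0; bus BusRdX Flush; mem=72
  op9 P0: store L2 := 87 → M/I/I on L2; bus BusRdX; mem=10
  op10 P2: load  L0 → I/I/M on L0; bus (none); mem=72
  op11 P0: load  L0 → S/I/S on L0; bus BusRd Flush; mem=63
  op12 P2: store L0 := 70 → I/I/M on L0; bus BusRdX; mem=63
  op13 P0: load  L0 → S/I/S on L0; bus BusRd Flush; mem=70
  op14 P2: load  L0 → S/I/S on L0; bus (none); mem=70
  op15 P0: load  L0 → S/I/S on L0; bus (none); mem=70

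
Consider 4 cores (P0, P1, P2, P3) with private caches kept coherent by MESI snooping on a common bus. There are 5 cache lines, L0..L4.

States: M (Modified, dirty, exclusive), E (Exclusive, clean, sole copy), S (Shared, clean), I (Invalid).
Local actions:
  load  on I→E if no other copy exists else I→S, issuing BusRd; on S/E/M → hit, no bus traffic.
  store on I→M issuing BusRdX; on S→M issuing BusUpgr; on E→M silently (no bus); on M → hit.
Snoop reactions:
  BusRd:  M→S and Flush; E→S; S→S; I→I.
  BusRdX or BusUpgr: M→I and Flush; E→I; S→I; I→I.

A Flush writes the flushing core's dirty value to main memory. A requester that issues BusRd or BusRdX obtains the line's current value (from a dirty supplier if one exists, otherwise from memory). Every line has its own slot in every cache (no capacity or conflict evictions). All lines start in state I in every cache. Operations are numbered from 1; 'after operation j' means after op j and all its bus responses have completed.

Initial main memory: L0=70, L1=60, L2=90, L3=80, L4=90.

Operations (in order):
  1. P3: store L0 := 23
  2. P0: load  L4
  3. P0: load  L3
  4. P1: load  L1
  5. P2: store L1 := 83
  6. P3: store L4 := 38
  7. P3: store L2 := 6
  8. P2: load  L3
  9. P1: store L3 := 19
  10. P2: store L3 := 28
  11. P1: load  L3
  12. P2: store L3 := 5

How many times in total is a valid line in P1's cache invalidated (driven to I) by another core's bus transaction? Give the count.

invalidations = 3

step 1: P3: store L0 := 23  ⟶  IIIM  (L0)  txn=BusRdX  M[L0]=70
step 2: P0: load  L4  ⟶  EIII  (L4)  txn=BusRd  M[L4]=90
step 3: P0: load  L3  ⟶  EIII  (L3)  txn=BusRd  M[L3]=80
step 4: P1: load  L1  ⟶  IEII  (L1)  txn=BusRd  M[L1]=60
step 5: P2: store L1 := 83  ⟶  IIMI  (L1)  txn=BusRdX  M[L1]=60
step 6: P3: store L4 := 38  ⟶  IIIM  (L4)  txn=BusRdX  M[L4]=90
step 7: P3: store L2 := 6  ⟶  IIIM  (L2)  txn=BusRdX  M[L2]=90
step 8: P2: load  L3  ⟶  SISI  (L3)  txn=BusRd  M[L3]=80
step 9: P1: store L3 := 19  ⟶  IMII  (L3)  txn=BusRdX  M[L3]=80
step 10: P2: store L3 := 28  ⟶  IIMI  (L3)  txn=BusRdX+Flush  M[L3]=19
step 11: P1: load  L3  ⟶  ISSI  (L3)  txn=BusRd+Flush  M[L3]=28
step 12: P2: store L3 := 5  ⟶  IIMI  (L3)  txn=BusUpgr  M[L3]=28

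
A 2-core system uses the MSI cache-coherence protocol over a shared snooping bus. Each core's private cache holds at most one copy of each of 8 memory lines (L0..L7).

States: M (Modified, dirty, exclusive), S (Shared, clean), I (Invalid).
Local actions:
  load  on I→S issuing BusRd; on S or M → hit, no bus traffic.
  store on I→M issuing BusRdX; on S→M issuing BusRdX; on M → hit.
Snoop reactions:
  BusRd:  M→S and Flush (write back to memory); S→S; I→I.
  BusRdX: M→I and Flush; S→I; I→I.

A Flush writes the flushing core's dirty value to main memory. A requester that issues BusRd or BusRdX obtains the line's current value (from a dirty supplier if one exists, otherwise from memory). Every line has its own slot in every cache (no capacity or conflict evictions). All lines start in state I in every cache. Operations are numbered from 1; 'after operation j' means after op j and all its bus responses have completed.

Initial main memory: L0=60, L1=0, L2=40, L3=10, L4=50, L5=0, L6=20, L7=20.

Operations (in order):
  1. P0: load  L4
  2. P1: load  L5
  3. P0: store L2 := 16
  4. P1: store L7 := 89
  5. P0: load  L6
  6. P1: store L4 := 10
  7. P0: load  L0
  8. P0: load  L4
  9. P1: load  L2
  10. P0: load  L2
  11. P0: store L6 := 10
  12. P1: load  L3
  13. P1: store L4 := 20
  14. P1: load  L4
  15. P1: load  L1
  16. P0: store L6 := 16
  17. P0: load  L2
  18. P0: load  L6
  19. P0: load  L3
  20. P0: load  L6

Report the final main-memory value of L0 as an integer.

memory[L0] = 60

[1] P0: load  L4 | P0:S(50), P1:I | bus: BusRd
[2] P1: load  L5 | P0:I, P1:S(0) | bus: BusRd
[3] P0: store L2 := 16 | P0:M(16), P1:I | bus: BusRdX
[4] P1: store L7 := 89 | P0:I, P1:M(89) | bus: BusRdX
[5] P0: load  L6 | P0:S(20), P1:I | bus: BusRd
[6] P1: store L4 := 10 | P0:I, P1:M(10) | bus: BusRdX
[7] P0: load  L0 | P0:S(60), P1:I | bus: BusRd
[8] P0: load  L4 | P0:S(10), P1:S(10) | bus: BusRd,Flush
[9] P1: load  L2 | P0:S(16), P1:S(16) | bus: BusRd,Flush
[10] P0: load  L2 | P0:S(16), P1:S(16) | bus: none
[11] P0: store L6 := 10 | P0:M(10), P1:I | bus: BusRdX
[12] P1: load  L3 | P0:I, P1:S(10) | bus: BusRd
[13] P1: store L4 := 20 | P0:I, P1:M(20) | bus: BusRdX
[14] P1: load  L4 | P0:I, P1:M(20) | bus: none
[15] P1: load  L1 | P0:I, P1:S(0) | bus: BusRd
[16] P0: store L6 := 16 | P0:M(16), P1:I | bus: none
[17] P0: load  L2 | P0:S(16), P1:S(16) | bus: none
[18] P0: load  L6 | P0:M(16), P1:I | bus: none
[19] P0: load  L3 | P0:S(10), P1:S(10) | bus: BusRd
[20] P0: load  L6 | P0:M(16), P1:I | bus: none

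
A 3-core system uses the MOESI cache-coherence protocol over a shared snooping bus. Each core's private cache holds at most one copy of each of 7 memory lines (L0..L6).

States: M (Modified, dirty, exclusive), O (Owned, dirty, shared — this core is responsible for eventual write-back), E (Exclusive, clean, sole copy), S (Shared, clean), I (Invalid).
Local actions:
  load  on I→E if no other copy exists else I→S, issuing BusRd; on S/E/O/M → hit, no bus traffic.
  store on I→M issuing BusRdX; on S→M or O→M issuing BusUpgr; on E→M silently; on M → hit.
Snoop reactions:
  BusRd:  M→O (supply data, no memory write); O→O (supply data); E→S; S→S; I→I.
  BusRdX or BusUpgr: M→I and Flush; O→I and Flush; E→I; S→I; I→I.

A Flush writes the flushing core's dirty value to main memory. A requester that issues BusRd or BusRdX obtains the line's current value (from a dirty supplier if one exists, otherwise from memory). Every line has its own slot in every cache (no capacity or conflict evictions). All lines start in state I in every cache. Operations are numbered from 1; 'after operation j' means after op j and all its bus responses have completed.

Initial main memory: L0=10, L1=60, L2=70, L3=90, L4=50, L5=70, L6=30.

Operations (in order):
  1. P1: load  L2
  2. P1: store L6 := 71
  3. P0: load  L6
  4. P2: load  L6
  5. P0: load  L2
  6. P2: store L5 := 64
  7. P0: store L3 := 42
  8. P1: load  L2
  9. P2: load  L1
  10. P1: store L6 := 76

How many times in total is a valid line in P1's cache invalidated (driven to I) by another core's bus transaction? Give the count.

step 1: P1: load  L2  ⟶  IEI  (L2)  txn=BusRd  M[L2]=70
step 2: P1: store L6 := 71  ⟶  IMI  (L6)  txn=BusRdX  M[L6]=30
step 3: P0: load  L6  ⟶  SOI  (L6)  txn=BusRd  M[L6]=30
step 4: P2: load  L6  ⟶  SOS  (L6)  txn=BusRd  M[L6]=30
step 5: P0: load  L2  ⟶  SSI  (L2)  txn=BusRd  M[L2]=70
step 6: P2: store L5 := 64  ⟶  IIM  (L5)  txn=BusRdX  M[L5]=70
step 7: P0: store L3 := 42  ⟶  MII  (L3)  txn=BusRdX  M[L3]=90
step 8: P1: load  L2  ⟶  SSI  (L2)  txn=∅  M[L2]=70
step 9: P2: load  L1  ⟶  IIE  (L1)  txn=BusRd  M[L1]=60
step 10: P1: store L6 := 76  ⟶  IMI  (L6)  txn=BusUpgr  M[L6]=30

invalidations = 0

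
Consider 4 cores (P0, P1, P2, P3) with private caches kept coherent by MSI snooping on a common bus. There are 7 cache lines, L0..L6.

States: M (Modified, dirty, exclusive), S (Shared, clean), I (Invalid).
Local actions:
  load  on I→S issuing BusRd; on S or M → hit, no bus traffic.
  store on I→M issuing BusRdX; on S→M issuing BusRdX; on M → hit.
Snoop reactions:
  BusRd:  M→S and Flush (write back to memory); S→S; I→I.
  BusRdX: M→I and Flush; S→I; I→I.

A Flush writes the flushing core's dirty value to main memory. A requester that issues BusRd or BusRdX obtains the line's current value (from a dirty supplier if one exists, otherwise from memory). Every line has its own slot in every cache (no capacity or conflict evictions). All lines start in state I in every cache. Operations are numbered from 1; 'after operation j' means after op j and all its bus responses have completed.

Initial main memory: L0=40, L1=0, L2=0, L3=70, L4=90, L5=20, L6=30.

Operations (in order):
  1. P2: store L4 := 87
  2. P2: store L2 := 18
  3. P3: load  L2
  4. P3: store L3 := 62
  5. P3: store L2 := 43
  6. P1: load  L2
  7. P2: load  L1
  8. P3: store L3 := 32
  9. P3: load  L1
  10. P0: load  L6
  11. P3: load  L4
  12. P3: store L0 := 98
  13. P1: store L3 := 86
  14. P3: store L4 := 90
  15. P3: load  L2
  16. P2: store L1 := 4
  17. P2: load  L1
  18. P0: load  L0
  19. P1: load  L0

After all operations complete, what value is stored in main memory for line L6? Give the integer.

[1] P2: store L4 := 87 | P0:I, P1:I, P2:M(87), P3:I | bus: BusRdX
[2] P2: store L2 := 18 | P0:I, P1:I, P2:M(18), P3:I | bus: BusRdX
[3] P3: load  L2 | P0:I, P1:I, P2:S(18), P3:S(18) | bus: BusRd,Flush
[4] P3: store L3 := 62 | P0:I, P1:I, P2:I, P3:M(62) | bus: BusRdX
[5] P3: store L2 := 43 | P0:I, P1:I, P2:I, P3:M(43) | bus: BusRdX
[6] P1: load  L2 | P0:I, P1:S(43), P2:I, P3:S(43) | bus: BusRd,Flush
[7] P2: load  L1 | P0:I, P1:I, P2:S(0), P3:I | bus: BusRd
[8] P3: store L3 := 32 | P0:I, P1:I, P2:I, P3:M(32) | bus: none
[9] P3: load  L1 | P0:I, P1:I, P2:S(0), P3:S(0) | bus: BusRd
[10] P0: load  L6 | P0:S(30), P1:I, P2:I, P3:I | bus: BusRd
[11] P3: load  L4 | P0:I, P1:I, P2:S(87), P3:S(87) | bus: BusRd,Flush
[12] P3: store L0 := 98 | P0:I, P1:I, P2:I, P3:M(98) | bus: BusRdX
[13] P1: store L3 := 86 | P0:I, P1:M(86), P2:I, P3:I | bus: BusRdX,Flush
[14] P3: store L4 := 90 | P0:I, P1:I, P2:I, P3:M(90) | bus: BusRdX
[15] P3: load  L2 | P0:I, P1:S(43), P2:I, P3:S(43) | bus: none
[16] P2: store L1 := 4 | P0:I, P1:I, P2:M(4), P3:I | bus: BusRdX
[17] P2: load  L1 | P0:I, P1:I, P2:M(4), P3:I | bus: none
[18] P0: load  L0 | P0:S(98), P1:I, P2:I, P3:S(98) | bus: BusRd,Flush
[19] P1: load  L0 | P0:S(98), P1:S(98), P2:I, P3:S(98) | bus: BusRd

memory[L6] = 30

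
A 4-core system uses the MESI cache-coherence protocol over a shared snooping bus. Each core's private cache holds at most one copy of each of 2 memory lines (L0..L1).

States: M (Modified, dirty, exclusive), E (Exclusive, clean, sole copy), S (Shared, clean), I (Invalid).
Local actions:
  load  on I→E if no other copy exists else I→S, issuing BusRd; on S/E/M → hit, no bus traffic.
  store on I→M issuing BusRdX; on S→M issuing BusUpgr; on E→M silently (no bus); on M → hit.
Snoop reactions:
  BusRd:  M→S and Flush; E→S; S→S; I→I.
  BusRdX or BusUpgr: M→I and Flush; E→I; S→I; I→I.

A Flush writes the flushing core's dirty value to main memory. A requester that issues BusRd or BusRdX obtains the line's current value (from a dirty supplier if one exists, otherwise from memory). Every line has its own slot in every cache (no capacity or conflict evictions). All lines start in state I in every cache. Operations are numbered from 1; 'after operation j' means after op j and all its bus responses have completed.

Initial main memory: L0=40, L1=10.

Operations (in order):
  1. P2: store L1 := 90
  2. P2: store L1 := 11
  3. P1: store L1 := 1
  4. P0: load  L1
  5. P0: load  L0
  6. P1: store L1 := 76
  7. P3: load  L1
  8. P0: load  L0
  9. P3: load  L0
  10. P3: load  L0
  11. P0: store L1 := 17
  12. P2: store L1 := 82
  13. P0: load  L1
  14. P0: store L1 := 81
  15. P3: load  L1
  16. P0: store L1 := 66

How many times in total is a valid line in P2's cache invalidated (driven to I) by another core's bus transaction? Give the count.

invalidations = 2

1. P2: store L1 := 90  bus=[BusRdX]  L1: P0=I P1=I P2=M P3=I  mem[L1]=10
2. P2: store L1 := 11  bus=[-]  L1: P0=I P1=I P2=M P3=I  mem[L1]=10
3. P1: store L1 := 1  bus=[BusRdX,Flush]  L1: P0=I P1=M P2=I P3=I  mem[L1]=11
4. P0: load  L1  bus=[BusRd,Flush]  L1: P0=S P1=S P2=I P3=I  mem[L1]=1
5. P0: load  L0  bus=[BusRd]  L0: P0=E P1=I P2=I P3=I  mem[L0]=40
6. P1: store L1 := 76  bus=[BusUpgr]  L1: P0=I P1=M P2=I P3=I  mem[L1]=1
7. P3: load  L1  bus=[BusRd,Flush]  L1: P0=I P1=S P2=I P3=S  mem[L1]=76
8. P0: load  L0  bus=[-]  L0: P0=E P1=I P2=I P3=I  mem[L0]=40
9. P3: load  L0  bus=[BusRd]  L0: P0=S P1=I P2=I P3=S  mem[L0]=40
10. P3: load  L0  bus=[-]  L0: P0=S P1=I P2=I P3=S  mem[L0]=40
11. P0: store L1 := 17  bus=[BusRdX]  L1: P0=M P1=I P2=I P3=I  mem[L1]=76
12. P2: store L1 := 82  bus=[BusRdX,Flush]  L1: P0=I P1=I P2=M P3=I  mem[L1]=17
13. P0: load  L1  bus=[BusRd,Flush]  L1: P0=S P1=I P2=S P3=I  mem[L1]=82
14. P0: store L1 := 81  bus=[BusUpgr]  L1: P0=M P1=I P2=I P3=I  mem[L1]=82
15. P3: load  L1  bus=[BusRd,Flush]  L1: P0=S P1=I P2=I P3=S  mem[L1]=81
16. P0: store L1 := 66  bus=[BusUpgr]  L1: P0=M P1=I P2=I P3=I  mem[L1]=81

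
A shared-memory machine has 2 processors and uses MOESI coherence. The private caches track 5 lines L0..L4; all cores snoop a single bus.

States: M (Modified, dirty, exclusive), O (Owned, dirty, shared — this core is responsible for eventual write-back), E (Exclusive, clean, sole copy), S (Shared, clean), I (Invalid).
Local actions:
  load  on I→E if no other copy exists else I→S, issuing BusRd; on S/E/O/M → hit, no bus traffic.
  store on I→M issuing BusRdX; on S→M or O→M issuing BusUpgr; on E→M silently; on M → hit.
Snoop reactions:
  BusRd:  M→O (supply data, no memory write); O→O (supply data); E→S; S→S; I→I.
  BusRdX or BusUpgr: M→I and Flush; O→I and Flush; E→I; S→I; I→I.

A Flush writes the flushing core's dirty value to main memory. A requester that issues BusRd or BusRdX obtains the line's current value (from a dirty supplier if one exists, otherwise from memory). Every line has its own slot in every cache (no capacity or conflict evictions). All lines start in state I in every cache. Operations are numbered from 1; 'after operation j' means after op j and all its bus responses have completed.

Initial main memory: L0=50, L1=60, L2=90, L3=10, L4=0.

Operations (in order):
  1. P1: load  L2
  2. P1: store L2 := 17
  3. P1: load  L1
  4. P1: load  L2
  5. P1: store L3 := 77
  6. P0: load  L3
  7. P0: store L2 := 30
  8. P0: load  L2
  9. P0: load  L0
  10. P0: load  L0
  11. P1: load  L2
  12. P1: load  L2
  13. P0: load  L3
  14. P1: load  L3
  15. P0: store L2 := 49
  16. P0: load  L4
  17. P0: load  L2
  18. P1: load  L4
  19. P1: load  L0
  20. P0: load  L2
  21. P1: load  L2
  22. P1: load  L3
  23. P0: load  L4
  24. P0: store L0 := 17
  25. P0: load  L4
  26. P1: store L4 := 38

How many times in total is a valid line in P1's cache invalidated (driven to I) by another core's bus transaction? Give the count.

invalidations = 3

  op1 P1: load  L2 → I/E on L2; bus BusRd; mem=90
  op2 P1: store L2 := 17 → I/M on L2; bus (none); mem=90
  op3 P1: load  L1 → I/E on L1; bus BusRd; mem=60
  op4 P1: load  L2 → I/M on L2; bus (none); mem=90
  op5 P1: store L3 := 77 → I/M on L3; bus BusRdX; mem=10
  op6 P0: load  L3 → S/O on L3; bus BusRd; mem=10
  op7 P0: store L2 := 30 → M/I on L2; bus BusRdX Flush; mem=17
  op8 P0: load  L2 → M/I on L2; bus (none); mem=17
  op9 P0: load  L0 → E/I on L0; bus BusRd; mem=50
  op10 P0: load  L0 → E/I on L0; bus (none); mem=50
  op11 P1: load  L2 → O/S on L2; bus BusRd; mem=17
  op12 P1: load  L2 → O/S on L2; bus (none); mem=17
  op13 P0: load  L3 → S/O on L3; bus (none); mem=10
  op14 P1: load  L3 → S/O on L3; bus (none); mem=10
  op15 P0: store L2 := 49 → M/I on L2; bus BusUpgr; mem=17
  op16 P0: load  L4 → E/I on L4; bus BusRd; mem=0
  op17 P0: load  L2 → M/I on L2; bus (none); mem=17
  op18 P1: load  L4 → S/S on L4; bus BusRd; mem=0
  op19 P1: load  L0 → S/S on L0; bus BusRd; mem=50
  op20 P0: load  L2 → M/I on L2; bus (none); mem=17
  op21 P1: load  L2 → O/S on L2; bus BusRd; mem=17
  op22 P1: load  L3 → S/O on L3; bus (none); mem=10
  op23 P0: load  L4 → S/S on L4; bus (none); mem=0
  op24 P0: store L0 := 17 → M/I on L0; bus BusUpgr; mem=50
  op25 P0: load  L4 → S/S on L4; bus (none); mem=0
  op26 P1: store L4 := 38 → I/M on L4; bus BusUpgr; mem=0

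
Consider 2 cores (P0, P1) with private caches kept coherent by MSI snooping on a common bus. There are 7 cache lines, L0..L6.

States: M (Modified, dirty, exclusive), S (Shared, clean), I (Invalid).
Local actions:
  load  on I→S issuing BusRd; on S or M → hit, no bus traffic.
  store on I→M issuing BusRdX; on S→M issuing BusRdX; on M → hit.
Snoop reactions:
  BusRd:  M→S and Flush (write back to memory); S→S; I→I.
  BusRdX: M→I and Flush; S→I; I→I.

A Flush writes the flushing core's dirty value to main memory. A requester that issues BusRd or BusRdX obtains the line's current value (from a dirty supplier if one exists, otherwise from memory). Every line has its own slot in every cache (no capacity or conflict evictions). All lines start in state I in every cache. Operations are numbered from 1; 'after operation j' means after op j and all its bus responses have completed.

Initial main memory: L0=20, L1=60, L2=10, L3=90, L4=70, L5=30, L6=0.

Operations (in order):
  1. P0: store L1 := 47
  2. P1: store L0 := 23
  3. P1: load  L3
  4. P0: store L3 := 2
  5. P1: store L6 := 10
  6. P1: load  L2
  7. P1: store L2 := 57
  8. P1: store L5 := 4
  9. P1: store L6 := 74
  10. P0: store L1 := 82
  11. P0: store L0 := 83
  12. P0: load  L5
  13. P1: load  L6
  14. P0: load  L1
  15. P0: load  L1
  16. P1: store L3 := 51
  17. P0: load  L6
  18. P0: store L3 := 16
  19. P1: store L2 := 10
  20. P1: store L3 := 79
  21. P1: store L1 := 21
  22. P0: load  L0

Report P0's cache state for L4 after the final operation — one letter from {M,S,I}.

1. P0: store L1 := 47  bus=[BusRdX]  L1: P0=M P1=I  mem[L1]=60
2. P1: store L0 := 23  bus=[BusRdX]  L0: P0=I P1=M  mem[L0]=20
3. P1: load  L3  bus=[BusRd]  L3: P0=I P1=S  mem[L3]=90
4. P0: store L3 := 2  bus=[BusRdX]  L3: P0=M P1=I  mem[L3]=90
5. P1: store L6 := 10  bus=[BusRdX]  L6: P0=I P1=M  mem[L6]=0
6. P1: load  L2  bus=[BusRd]  L2: P0=I P1=S  mem[L2]=10
7. P1: store L2 := 57  bus=[BusRdX]  L2: P0=I P1=M  mem[L2]=10
8. P1: store L5 := 4  bus=[BusRdX]  L5: P0=I P1=M  mem[L5]=30
9. P1: store L6 := 74  bus=[-]  L6: P0=I P1=M  mem[L6]=0
10. P0: store L1 := 82  bus=[-]  L1: P0=M P1=I  mem[L1]=60
11. P0: store L0 := 83  bus=[BusRdX,Flush]  L0: P0=M P1=I  mem[L0]=23
12. P0: load  L5  bus=[BusRd,Flush]  L5: P0=S P1=S  mem[L5]=4
13. P1: load  L6  bus=[-]  L6: P0=I P1=M  mem[L6]=0
14. P0: load  L1  bus=[-]  L1: P0=M P1=I  mem[L1]=60
15. P0: load  L1  bus=[-]  L1: P0=M P1=I  mem[L1]=60
16. P1: store L3 := 51  bus=[BusRdX,Flush]  L3: P0=I P1=M  mem[L3]=2
17. P0: load  L6  bus=[BusRd,Flush]  L6: P0=S P1=S  mem[L6]=74
18. P0: store L3 := 16  bus=[BusRdX,Flush]  L3: P0=M P1=I  mem[L3]=51
19. P1: store L2 := 10  bus=[-]  L2: P0=I P1=M  mem[L2]=10
20. P1: store L3 := 79  bus=[BusRdX,Flush]  L3: P0=I P1=M  mem[L3]=16
21. P1: store L1 := 21  bus=[BusRdX,Flush]  L1: P0=I P1=M  mem[L1]=82
22. P0: load  L0  bus=[-]  L0: P0=M P1=I  mem[L0]=23

state = I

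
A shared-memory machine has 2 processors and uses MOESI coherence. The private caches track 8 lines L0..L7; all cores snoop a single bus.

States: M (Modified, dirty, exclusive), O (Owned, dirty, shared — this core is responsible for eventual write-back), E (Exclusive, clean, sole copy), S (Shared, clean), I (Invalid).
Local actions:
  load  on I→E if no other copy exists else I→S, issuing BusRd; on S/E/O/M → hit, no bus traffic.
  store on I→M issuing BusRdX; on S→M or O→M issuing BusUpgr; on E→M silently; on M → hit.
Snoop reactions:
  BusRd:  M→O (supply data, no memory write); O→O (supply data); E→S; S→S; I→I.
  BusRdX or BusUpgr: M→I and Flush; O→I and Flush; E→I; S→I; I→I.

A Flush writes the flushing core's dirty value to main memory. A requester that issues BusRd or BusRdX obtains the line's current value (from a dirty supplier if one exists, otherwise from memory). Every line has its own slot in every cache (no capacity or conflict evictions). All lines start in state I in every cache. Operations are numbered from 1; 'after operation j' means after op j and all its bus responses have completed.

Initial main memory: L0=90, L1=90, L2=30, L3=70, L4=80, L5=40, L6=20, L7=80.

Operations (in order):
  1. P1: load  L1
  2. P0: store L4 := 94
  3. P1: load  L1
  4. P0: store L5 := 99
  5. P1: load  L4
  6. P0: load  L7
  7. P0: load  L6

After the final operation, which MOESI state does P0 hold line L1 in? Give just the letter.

1. P1: load  L1  bus=[BusRd]  L1: P0=I P1=E  mem[L1]=90
2. P0: store L4 := 94  bus=[BusRdX]  L4: P0=M P1=I  mem[L4]=80
3. P1: load  L1  bus=[-]  L1: P0=I P1=E  mem[L1]=90
4. P0: store L5 := 99  bus=[BusRdX]  L5: P0=M P1=I  mem[L5]=40
5. P1: load  L4  bus=[BusRd]  L4: P0=O P1=S  mem[L4]=80
6. P0: load  L7  bus=[BusRd]  L7: P0=E P1=I  mem[L7]=80
7. P0: load  L6  bus=[BusRd]  L6: P0=E P1=I  mem[L6]=20

state = I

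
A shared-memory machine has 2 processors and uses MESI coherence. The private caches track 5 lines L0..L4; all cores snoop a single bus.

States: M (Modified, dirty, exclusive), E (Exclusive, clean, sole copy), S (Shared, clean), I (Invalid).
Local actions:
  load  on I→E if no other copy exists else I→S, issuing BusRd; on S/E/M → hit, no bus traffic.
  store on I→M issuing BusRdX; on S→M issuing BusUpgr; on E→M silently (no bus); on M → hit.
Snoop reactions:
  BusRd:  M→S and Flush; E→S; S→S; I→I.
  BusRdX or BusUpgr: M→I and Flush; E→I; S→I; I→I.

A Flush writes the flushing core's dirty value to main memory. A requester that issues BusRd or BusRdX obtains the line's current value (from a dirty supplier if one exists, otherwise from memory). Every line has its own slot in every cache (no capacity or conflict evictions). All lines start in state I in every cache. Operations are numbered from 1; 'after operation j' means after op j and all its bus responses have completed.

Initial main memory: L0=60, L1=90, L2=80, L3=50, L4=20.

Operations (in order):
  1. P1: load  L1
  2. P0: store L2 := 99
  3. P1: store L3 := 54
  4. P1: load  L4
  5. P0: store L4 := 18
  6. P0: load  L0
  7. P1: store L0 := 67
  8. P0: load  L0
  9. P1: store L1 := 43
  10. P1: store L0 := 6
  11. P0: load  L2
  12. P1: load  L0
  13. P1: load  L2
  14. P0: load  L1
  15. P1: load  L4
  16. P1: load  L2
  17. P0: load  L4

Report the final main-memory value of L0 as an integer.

  op1 P1: load  L1 → I/E on L1; bus BusRd; mem=90
  op2 P0: store L2 := 99 → M/I on L2; bus BusRdX; mem=80
  op3 P1: store L3 := 54 → I/M on L3; bus BusRdX; mem=50
  op4 P1: load  L4 → I/E on L4; bus BusRd; mem=20
  op5 P0: store L4 := 18 → M/I on L4; bus BusRdX; mem=20
  op6 P0: load  L0 → E/I on L0; bus BusRd; mem=60
  op7 P1: store L0 := 67 → I/M on L0; bus BusRdX; mem=60
  op8 P0: load  L0 → S/S on L0; bus BusRd Flush; mem=67
  op9 P1: store L1 := 43 → I/M on L1; bus (none); mem=90
  op10 P1: store L0 := 6 → I/M on L0; bus BusUpgr; mem=67
  op11 P0: load  L2 → M/I on L2; bus (none); mem=80
  op12 P1: load  L0 → I/M on L0; bus (none); mem=67
  op13 P1: load  L2 → S/S on L2; bus BusRd Flush; mem=99
  op14 P0: load  L1 → S/S on L1; bus BusRd Flush; mem=43
  op15 P1: load  L4 → S/S on L4; bus BusRd Flush; mem=18
  op16 P1: load  L2 → S/S on L2; bus (none); mem=99
  op17 P0: load  L4 → S/S on L4; bus (none); mem=18

memory[L0] = 67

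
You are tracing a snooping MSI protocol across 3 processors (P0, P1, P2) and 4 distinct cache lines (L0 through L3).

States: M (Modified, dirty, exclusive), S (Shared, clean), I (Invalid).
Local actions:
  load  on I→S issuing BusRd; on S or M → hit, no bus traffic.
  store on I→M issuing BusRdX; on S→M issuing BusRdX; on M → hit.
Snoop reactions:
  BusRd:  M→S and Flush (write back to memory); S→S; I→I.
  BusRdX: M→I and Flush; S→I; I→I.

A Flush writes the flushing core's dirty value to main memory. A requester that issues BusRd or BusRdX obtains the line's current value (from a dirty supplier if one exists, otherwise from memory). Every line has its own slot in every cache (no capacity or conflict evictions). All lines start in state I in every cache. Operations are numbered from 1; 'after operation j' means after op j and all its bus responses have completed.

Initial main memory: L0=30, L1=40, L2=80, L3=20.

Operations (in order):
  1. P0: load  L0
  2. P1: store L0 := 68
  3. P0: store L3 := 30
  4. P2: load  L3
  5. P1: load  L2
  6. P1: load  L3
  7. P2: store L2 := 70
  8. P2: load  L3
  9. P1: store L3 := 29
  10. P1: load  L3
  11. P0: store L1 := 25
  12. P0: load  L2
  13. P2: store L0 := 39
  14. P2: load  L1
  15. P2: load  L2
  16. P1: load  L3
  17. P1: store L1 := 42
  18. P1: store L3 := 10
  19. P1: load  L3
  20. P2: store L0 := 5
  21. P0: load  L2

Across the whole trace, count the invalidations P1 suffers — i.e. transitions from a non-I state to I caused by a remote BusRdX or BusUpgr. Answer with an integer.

[1] P0: load  L0 | P0:S(30), P1:I, P2:I | bus: BusRd
[2] P1: store L0 := 68 | P0:I, P1:M(68), P2:I | bus: BusRdX
[3] P0: store L3 := 30 | P0:M(30), P1:I, P2:I | bus: BusRdX
[4] P2: load  L3 | P0:S(30), P1:I, P2:S(30) | bus: BusRd,Flush
[5] P1: load  L2 | P0:I, P1:S(80), P2:I | bus: BusRd
[6] P1: load  L3 | P0:S(30), P1:S(30), P2:S(30) | bus: BusRd
[7] P2: store L2 := 70 | P0:I, P1:I, P2:M(70) | bus: BusRdX
[8] P2: load  L3 | P0:S(30), P1:S(30), P2:S(30) | bus: none
[9] P1: store L3 := 29 | P0:I, P1:M(29), P2:I | bus: BusRdX
[10] P1: load  L3 | P0:I, P1:M(29), P2:I | bus: none
[11] P0: store L1 := 25 | P0:M(25), P1:I, P2:I | bus: BusRdX
[12] P0: load  L2 | P0:S(70), P1:I, P2:S(70) | bus: BusRd,Flush
[13] P2: store L0 := 39 | P0:I, P1:I, P2:M(39) | bus: BusRdX,Flush
[14] P2: load  L1 | P0:S(25), P1:I, P2:S(25) | bus: BusRd,Flush
[15] P2: load  L2 | P0:S(70), P1:I, P2:S(70) | bus: none
[16] P1: load  L3 | P0:I, P1:M(29), P2:I | bus: none
[17] P1: store L1 := 42 | P0:I, P1:M(42), P2:I | bus: BusRdX
[18] P1: store L3 := 10 | P0:I, P1:M(10), P2:I | bus: none
[19] P1: load  L3 | P0:I, P1:M(10), P2:I | bus: none
[20] P2: store L0 := 5 | P0:I, P1:I, P2:M(5) | bus: none
[21] P0: load  L2 | P0:S(70), P1:I, P2:S(70) | bus: none

invalidations = 2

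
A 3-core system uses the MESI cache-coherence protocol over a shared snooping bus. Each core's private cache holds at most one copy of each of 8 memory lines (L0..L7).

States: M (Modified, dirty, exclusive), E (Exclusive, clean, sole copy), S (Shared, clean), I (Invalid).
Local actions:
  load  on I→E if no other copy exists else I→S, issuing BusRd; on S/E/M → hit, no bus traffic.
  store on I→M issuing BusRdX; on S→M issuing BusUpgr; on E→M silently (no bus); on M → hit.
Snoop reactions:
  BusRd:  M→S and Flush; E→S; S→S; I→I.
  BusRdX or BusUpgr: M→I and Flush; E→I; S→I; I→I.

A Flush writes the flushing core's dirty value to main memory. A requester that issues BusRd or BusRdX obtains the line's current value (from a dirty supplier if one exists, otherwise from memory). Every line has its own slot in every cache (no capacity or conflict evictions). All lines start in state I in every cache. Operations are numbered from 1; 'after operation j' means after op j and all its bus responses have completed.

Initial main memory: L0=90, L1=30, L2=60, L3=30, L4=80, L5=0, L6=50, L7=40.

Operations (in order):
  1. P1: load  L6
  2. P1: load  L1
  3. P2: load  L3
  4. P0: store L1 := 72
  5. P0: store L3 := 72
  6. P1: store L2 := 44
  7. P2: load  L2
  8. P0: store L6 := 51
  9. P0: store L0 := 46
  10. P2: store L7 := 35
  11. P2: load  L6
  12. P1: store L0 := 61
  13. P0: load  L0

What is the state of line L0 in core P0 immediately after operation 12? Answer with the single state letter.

state = I

1. P1: load  L6  bus=[BusRd]  L6: P0=I P1=E P2=I  mem[L6]=50
2. P1: load  L1  bus=[BusRd]  L1: P0=I P1=E P2=I  mem[L1]=30
3. P2: load  L3  bus=[BusRd]  L3: P0=I P1=I P2=E  mem[L3]=30
4. P0: store L1 := 72  bus=[BusRdX]  L1: P0=M P1=I P2=I  mem[L1]=30
5. P0: store L3 := 72  bus=[BusRdX]  L3: P0=M P1=I P2=I  mem[L3]=30
6. P1: store L2 := 44  bus=[BusRdX]  L2: P0=I P1=M P2=I  mem[L2]=60
7. P2: load  L2  bus=[BusRd,Flush]  L2: P0=I P1=S P2=S  mem[L2]=44
8. P0: store L6 := 51  bus=[BusRdX]  L6: P0=M P1=I P2=I  mem[L6]=50
9. P0: store L0 := 46  bus=[BusRdX]  L0: P0=M P1=I P2=I  mem[L0]=90
10. P2: store L7 := 35  bus=[BusRdX]  L7: P0=I P1=I P2=M  mem[L7]=40
11. P2: load  L6  bus=[BusRd,Flush]  L6: P0=S P1=I P2=S  mem[L6]=51
12. P1: store L0 := 61  bus=[BusRdX,Flush]  L0: P0=I P1=M P2=I  mem[L0]=46
13. P0: load  L0  bus=[BusRd,Flush]  L0: P0=S P1=S P2=I  mem[L0]=61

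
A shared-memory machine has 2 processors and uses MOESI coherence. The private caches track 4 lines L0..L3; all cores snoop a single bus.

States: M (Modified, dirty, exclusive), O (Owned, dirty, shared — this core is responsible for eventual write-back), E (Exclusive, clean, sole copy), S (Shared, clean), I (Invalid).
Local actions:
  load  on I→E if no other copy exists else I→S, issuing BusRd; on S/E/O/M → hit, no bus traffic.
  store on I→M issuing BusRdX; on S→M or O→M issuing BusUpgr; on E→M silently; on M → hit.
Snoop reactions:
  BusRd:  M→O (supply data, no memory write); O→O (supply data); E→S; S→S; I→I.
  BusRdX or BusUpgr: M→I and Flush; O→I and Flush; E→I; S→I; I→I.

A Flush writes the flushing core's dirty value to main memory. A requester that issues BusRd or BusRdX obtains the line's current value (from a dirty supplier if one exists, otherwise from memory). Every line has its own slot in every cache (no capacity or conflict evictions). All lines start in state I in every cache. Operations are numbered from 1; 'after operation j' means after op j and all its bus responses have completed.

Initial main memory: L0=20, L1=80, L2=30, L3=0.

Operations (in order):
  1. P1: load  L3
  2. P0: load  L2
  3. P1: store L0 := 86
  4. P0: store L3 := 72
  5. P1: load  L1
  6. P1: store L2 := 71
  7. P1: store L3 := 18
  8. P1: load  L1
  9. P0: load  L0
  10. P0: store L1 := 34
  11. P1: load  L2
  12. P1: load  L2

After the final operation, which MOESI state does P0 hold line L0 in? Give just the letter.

state = S

[1] P1: load  L3 | P0:I, P1:E(0) | bus: BusRd
[2] P0: load  L2 | P0:E(30), P1:I | bus: BusRd
[3] P1: store L0 := 86 | P0:I, P1:M(86) | bus: BusRdX
[4] P0: store L3 := 72 | P0:M(72), P1:I | bus: BusRdX
[5] P1: load  L1 | P0:I, P1:E(80) | bus: BusRd
[6] P1: store L2 := 71 | P0:I, P1:M(71) | bus: BusRdX
[7] P1: store L3 := 18 | P0:I, P1:M(18) | bus: BusRdX,Flush
[8] P1: load  L1 | P0:I, P1:E(80) | bus: none
[9] P0: load  L0 | P0:S(86), P1:O(86) | bus: BusRd
[10] P0: store L1 := 34 | P0:M(34), P1:I | bus: BusRdX
[11] P1: load  L2 | P0:I, P1:M(71) | bus: none
[12] P1: load  L2 | P0:I, P1:M(71) | bus: none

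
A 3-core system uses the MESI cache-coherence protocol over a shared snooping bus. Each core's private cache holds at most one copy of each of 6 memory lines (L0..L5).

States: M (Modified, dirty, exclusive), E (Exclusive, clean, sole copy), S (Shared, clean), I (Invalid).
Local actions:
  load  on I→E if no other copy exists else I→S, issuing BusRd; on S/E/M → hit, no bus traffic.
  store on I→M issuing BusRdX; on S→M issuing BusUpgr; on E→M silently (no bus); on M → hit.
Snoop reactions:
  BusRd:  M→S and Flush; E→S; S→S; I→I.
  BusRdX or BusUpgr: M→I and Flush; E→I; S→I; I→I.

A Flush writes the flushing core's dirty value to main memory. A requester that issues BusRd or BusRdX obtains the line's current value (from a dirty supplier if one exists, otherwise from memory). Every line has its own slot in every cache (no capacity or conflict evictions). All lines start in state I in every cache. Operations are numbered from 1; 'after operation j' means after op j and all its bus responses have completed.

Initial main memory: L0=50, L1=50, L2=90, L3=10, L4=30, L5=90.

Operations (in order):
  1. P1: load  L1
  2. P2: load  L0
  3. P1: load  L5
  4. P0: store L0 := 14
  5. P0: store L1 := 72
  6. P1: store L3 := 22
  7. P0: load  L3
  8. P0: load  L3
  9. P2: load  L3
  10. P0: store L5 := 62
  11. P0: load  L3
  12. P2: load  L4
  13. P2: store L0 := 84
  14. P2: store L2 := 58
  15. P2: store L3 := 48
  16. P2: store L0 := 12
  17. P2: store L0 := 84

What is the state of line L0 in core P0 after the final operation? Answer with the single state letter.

state = I

1. P1: load  L1  bus=[BusRd]  L1: P0=I P1=E P2=I  mem[L1]=50
2. P2: load  L0  bus=[BusRd]  L0: P0=I P1=I P2=E  mem[L0]=50
3. P1: load  L5  bus=[BusRd]  L5: P0=I P1=E P2=I  mem[L5]=90
4. P0: store L0 := 14  bus=[BusRdX]  L0: P0=M P1=I P2=I  mem[L0]=50
5. P0: store L1 := 72  bus=[BusRdX]  L1: P0=M P1=I P2=I  mem[L1]=50
6. P1: store L3 := 22  bus=[BusRdX]  L3: P0=I P1=M P2=I  mem[L3]=10
7. P0: load  L3  bus=[BusRd,Flush]  L3: P0=S P1=S P2=I  mem[L3]=22
8. P0: load  L3  bus=[-]  L3: P0=S P1=S P2=I  mem[L3]=22
9. P2: load  L3  bus=[BusRd]  L3: P0=S P1=S P2=S  mem[L3]=22
10. P0: store L5 := 62  bus=[BusRdX]  L5: P0=M P1=I P2=I  mem[L5]=90
11. P0: load  L3  bus=[-]  L3: P0=S P1=S P2=S  mem[L3]=22
12. P2: load  L4  bus=[BusRd]  L4: P0=I P1=I P2=E  mem[L4]=30
13. P2: store L0 := 84  bus=[BusRdX,Flush]  L0: P0=I P1=I P2=M  mem[L0]=14
14. P2: store L2 := 58  bus=[BusRdX]  L2: P0=I P1=I P2=M  mem[L2]=90
15. P2: store L3 := 48  bus=[BusUpgr]  L3: P0=I P1=I P2=M  mem[L3]=22
16. P2: store L0 := 12  bus=[-]  L0: P0=I P1=I P2=M  mem[L0]=14
17. P2: store L0 := 84  bus=[-]  L0: P0=I P1=I P2=M  mem[L0]=14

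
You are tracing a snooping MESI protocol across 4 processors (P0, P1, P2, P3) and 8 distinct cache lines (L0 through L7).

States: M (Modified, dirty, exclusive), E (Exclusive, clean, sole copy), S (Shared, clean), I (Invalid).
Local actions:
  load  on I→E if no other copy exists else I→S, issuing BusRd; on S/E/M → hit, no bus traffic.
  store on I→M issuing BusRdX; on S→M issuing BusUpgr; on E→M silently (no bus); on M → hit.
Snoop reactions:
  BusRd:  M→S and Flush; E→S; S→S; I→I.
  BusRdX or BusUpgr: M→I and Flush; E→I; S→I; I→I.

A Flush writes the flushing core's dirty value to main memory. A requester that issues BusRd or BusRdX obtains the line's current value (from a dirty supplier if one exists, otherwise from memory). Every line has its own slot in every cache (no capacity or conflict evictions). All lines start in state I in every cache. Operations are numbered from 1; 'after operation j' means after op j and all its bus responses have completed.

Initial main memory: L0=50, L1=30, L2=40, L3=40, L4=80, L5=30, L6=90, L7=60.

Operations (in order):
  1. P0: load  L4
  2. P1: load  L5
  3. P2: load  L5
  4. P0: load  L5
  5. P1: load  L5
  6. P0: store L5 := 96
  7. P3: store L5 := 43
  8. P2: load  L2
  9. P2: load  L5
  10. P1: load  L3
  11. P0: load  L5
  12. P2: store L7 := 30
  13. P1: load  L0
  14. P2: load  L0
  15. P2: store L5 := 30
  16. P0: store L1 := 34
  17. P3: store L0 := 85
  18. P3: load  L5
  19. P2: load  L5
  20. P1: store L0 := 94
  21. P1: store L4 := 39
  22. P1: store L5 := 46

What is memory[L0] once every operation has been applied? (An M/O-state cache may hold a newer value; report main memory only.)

memory[L0] = 85

[1] P0: load  L4 | P0:E(80), P1:I, P2:I, P3:I | bus: BusRd
[2] P1: load  L5 | P0:I, P1:E(30), P2:I, P3:I | bus: BusRd
[3] P2: load  L5 | P0:I, P1:S(30), P2:S(30), P3:I | bus: BusRd
[4] P0: load  L5 | P0:S(30), P1:S(30), P2:S(30), P3:I | bus: BusRd
[5] P1: load  L5 | P0:S(30), P1:S(30), P2:S(30), P3:I | bus: none
[6] P0: store L5 := 96 | P0:M(96), P1:I, P2:I, P3:I | bus: BusUpgr
[7] P3: store L5 := 43 | P0:I, P1:I, P2:I, P3:M(43) | bus: BusRdX,Flush
[8] P2: load  L2 | P0:I, P1:I, P2:E(40), P3:I | bus: BusRd
[9] P2: load  L5 | P0:I, P1:I, P2:S(43), P3:S(43) | bus: BusRd,Flush
[10] P1: load  L3 | P0:I, P1:E(40), P2:I, P3:I | bus: BusRd
[11] P0: load  L5 | P0:S(43), P1:I, P2:S(43), P3:S(43) | bus: BusRd
[12] P2: store L7 := 30 | P0:I, P1:I, P2:M(30), P3:I | bus: BusRdX
[13] P1: load  L0 | P0:I, P1:E(50), P2:I, P3:I | bus: BusRd
[14] P2: load  L0 | P0:I, P1:S(50), P2:S(50), P3:I | bus: BusRd
[15] P2: store L5 := 30 | P0:I, P1:I, P2:M(30), P3:I | bus: BusUpgr
[16] P0: store L1 := 34 | P0:M(34), P1:I, P2:I, P3:I | bus: BusRdX
[17] P3: store L0 := 85 | P0:I, P1:I, P2:I, P3:M(85) | bus: BusRdX
[18] P3: load  L5 | P0:I, P1:I, P2:S(30), P3:S(30) | bus: BusRd,Flush
[19] P2: load  L5 | P0:I, P1:I, P2:S(30), P3:S(30) | bus: none
[20] P1: store L0 := 94 | P0:I, P1:M(94), P2:I, P3:I | bus: BusRdX,Flush
[21] P1: store L4 := 39 | P0:I, P1:M(39), P2:I, P3:I | bus: BusRdX
[22] P1: store L5 := 46 | P0:I, P1:M(46), P2:I, P3:I | bus: BusRdX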